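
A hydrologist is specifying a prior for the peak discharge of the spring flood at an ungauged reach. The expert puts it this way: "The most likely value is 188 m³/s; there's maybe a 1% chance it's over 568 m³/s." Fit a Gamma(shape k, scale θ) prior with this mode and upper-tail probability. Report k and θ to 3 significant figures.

k ≈ 4.68, θ ≈ 51.1

Gamma(k,θ) with k>1 has mode (k−1)θ, so θ = 188/(k−1).
Need P(X < 568) = 0.99 with θ tied to k this way. Start at k = 2, θ = 188: P(X<568) ≈ 0.804.
Too low — raise k to concentrate. Iterating converges to k ≈ 4.68.
Then θ = 188/(4.68−1) ≈ 51.1.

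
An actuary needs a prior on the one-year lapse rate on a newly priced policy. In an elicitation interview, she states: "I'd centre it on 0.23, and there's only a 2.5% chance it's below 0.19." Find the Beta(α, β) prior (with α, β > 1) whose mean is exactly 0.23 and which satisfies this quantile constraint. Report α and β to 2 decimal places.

With mean 0.23 fixed, write α = 0.23s, β = 0.77s where s = α+β.
Need P(θ < 0.19) = 0.025 under Beta(0.23s, 0.77s). Normal approximation: (q−m)/√(m(1−m)/s) ≈ z_{0.025} = -1.96, so s ≈ 0.23·0.77·(-1.96)²/(0.19−0.23)² = 425.2.
At s = 425.2: P(θ<0.19) ≈ 0.021. Adjusting to match 0.025 gives s ≈ 397.40.
So α = 0.23·397.40 ≈ 91.40, β = 0.77·397.40 ≈ 305.99.

α ≈ 91.40, β ≈ 305.99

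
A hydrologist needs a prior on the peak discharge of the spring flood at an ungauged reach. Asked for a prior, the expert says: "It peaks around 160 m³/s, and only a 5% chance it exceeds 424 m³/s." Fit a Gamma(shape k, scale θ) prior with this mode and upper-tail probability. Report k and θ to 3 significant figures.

k ≈ 3.84, θ ≈ 56.4

Gamma(k,θ) with k>1 has mode (k−1)θ, so θ = 160/(k−1).
Need P(X < 424) = 0.95 with θ tied to k this way. Start at k = 2, θ = 160: P(X<424) ≈ 0.742.
Too low — raise k to concentrate. Iterating converges to k ≈ 3.84.
Then θ = 160/(3.84−1) ≈ 56.4.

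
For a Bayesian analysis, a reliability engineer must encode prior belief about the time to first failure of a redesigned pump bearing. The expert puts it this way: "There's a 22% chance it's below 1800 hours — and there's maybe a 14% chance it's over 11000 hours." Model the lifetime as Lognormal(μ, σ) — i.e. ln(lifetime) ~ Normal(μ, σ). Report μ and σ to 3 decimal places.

If T ~ Lognormal(μ,σ) then ln T ~ Normal(μ,σ), so the p-quantile of ln T is μ + z_p·σ.
ln(1800) = 7.496 and ln(11000) = 9.306; z_{0.22} = -0.7722, z_{0.86} = 1.08.
σ = (9.306 − 7.496)/(1.08 − (-0.7722)) = 0.977.
μ = 7.496 − (-0.7722)·0.977 = 8.250.

μ ≈ 8.250, σ ≈ 0.977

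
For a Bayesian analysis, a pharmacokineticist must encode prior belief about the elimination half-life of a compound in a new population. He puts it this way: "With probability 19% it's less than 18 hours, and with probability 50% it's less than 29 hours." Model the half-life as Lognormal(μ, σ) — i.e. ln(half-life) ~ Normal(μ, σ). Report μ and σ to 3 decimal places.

μ ≈ 3.367, σ ≈ 0.543

If T ~ Lognormal(μ,σ) then ln T ~ Normal(μ,σ), so the p-quantile of ln T is μ + z_p·σ.
ln(18) = 2.89 and ln(29) = 3.367; z_{0.19} = -0.8779, z_{0.5} = 0.
σ = (3.367 − 2.89)/(0 − (-0.8779)) = 0.543.
μ = 2.89 − (-0.8779)·0.543 = 3.367.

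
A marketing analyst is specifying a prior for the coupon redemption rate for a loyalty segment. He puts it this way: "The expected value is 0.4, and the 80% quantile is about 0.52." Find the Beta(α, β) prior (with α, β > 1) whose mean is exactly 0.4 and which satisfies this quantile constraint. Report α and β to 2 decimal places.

α ≈ 4.64, β ≈ 6.95

With mean 0.4 fixed, write α = 0.4s, β = 0.6s where s = α+β.
Need P(θ < 0.52) = 0.8 under Beta(0.4s, 0.6s). Normal approximation: (q−m)/√(m(1−m)/s) ≈ z_{0.8} = 0.842, so s ≈ 0.4·0.6·(0.842)²/(0.52−0.4)² = 11.8.
At s = 11.8: P(θ<0.52) ≈ 0.802. Adjusting to match 0.8 gives s ≈ 11.59.
So α = 0.4·11.59 ≈ 4.64, β = 0.6·11.59 ≈ 6.95.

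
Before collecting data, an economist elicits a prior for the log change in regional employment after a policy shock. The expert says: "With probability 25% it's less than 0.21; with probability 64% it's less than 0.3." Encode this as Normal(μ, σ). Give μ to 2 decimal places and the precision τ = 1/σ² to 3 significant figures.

μ = 0.27, τ = 132

For Normal(μ,σ), the p-quantile is μ + z_p·σ. Here z_{0.25} = -0.6745, z_{0.64} = 0.3585.
So 0.21 = μ − 0.6745σ and 0.3 = μ + 0.3585σ.
Subtracting: σ = (0.3 − 0.21)/(0.3585 − (-0.6745)) = 0.09.
Then μ = 0.21 − (-0.6745)·0.09 = 0.27.
Precision τ = 1/σ² = 1/0.08713² = 132.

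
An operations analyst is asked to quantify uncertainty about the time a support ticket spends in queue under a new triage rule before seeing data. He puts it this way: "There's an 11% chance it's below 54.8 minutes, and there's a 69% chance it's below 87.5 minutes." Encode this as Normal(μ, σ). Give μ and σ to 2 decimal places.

For Normal(μ,σ), the p-quantile is μ + z_p·σ. Here z_{0.11} = -1.227, z_{0.69} = 0.4959.
So 54.8 = μ − 1.227σ and 87.5 = μ + 0.4959σ.
Subtracting: σ = (87.5 − 54.8)/(0.4959 − (-1.227)) = 18.99.
Then μ = 54.8 − (-1.227)·18.99 = 78.09.

μ = 78.09, σ = 18.99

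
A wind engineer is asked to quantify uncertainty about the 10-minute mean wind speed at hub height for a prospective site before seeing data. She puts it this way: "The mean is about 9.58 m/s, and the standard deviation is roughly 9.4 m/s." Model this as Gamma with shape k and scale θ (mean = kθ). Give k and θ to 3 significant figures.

For Gamma(k, scale θ): mean = kθ, variance = kθ², so CV = 1/√k.
CV = SD/mean = 9.4/9.58 = 0.9812, hence k = 1/CV² = 1.04.
Then θ = mean/k = 9.58/1.04 = 9.22.

k ≈ 1.04, θ ≈ 9.22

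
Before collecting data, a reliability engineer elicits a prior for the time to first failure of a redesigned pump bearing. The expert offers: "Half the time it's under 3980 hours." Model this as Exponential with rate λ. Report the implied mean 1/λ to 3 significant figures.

mean ≈ 5740 hours

Exponential median = ln 2 / λ, so λ = ln 2 / 3980.0 = 0.000174.
Mean = 1/λ = 5740 hours.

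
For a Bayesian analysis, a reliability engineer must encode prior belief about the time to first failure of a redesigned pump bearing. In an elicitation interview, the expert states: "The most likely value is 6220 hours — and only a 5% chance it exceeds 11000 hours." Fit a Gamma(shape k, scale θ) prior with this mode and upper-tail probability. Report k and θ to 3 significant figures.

k ≈ 9.58, θ ≈ 725

Gamma(k,θ) with k>1 has mode (k−1)θ, so θ = 6220/(k−1).
Need P(X < 11000) = 0.95 with θ tied to k this way. Start at k = 2, θ = 6220: P(X<11000) ≈ 0.528.
Too low — raise k to concentrate. Iterating converges to k ≈ 9.58.
Then θ = 6220/(9.58−1) ≈ 725.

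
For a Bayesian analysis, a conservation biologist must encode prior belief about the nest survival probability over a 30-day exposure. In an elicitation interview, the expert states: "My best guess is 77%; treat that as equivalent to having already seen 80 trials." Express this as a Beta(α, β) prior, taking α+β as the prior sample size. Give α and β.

Under the effective-sample-size interpretation, Beta(α, β) has prior mean α/(α+β) and prior sample size α+β.
So α+β = 80 and α/(α+β) = 0.77, giving α = 0.77·80 = 61.6 and β = 80 − 61.6 = 18.4.

α = 61.6, β = 18.4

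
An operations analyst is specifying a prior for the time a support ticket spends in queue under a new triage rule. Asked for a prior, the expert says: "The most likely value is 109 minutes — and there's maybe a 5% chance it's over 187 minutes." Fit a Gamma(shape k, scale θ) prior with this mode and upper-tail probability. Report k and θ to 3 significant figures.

k ≈ 10.6, θ ≈ 11.4

Gamma(k,θ) with k>1 has mode (k−1)θ, so θ = 109/(k−1).
Need P(X < 187) = 0.95 with θ tied to k this way. Start at k = 2, θ = 109: P(X<187) ≈ 0.512.
Too low — raise k to concentrate. Iterating converges to k ≈ 10.6.
Then θ = 109/(10.6−1) ≈ 11.4.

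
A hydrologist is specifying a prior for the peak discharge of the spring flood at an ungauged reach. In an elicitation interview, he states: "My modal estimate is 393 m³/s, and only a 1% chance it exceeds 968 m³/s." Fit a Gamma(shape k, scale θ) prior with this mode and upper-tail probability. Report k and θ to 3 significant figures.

k ≈ 6.8, θ ≈ 67.8

Gamma(k,θ) with k>1 has mode (k−1)θ, so θ = 393/(k−1).
Need P(X < 968) = 0.99 with θ tied to k this way. Start at k = 2, θ = 393: P(X<968) ≈ 0.705.
Too low — raise k to concentrate. Iterating converges to k ≈ 6.8.
Then θ = 393/(6.8−1) ≈ 67.8.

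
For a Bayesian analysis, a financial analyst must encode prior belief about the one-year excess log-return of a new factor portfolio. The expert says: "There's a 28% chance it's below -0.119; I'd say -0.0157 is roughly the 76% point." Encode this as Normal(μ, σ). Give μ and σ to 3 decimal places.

μ = -0.072, σ = 0.080

For Normal(μ,σ), the p-quantile is μ + z_p·σ. Here z_{0.28} = -0.5828, z_{0.76} = 0.7063.
So -0.119 = μ − 0.5828σ and -0.0157 = μ + 0.7063σ.
Subtracting: σ = (-0.0157 − -0.119)/(0.7063 − (-0.5828)) = 0.080.
Then μ = -0.119 − (-0.5828)·0.080 = -0.072.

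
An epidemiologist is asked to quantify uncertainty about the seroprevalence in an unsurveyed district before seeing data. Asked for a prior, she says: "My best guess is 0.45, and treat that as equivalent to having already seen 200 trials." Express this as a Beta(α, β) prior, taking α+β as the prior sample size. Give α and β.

α = 90, β = 110

Under the effective-sample-size interpretation, Beta(α, β) has prior mean α/(α+β) and prior sample size α+β.
So α+β = 200 and α/(α+β) = 0.45, giving α = 0.45·200 = 90 and β = 200 − 90 = 110.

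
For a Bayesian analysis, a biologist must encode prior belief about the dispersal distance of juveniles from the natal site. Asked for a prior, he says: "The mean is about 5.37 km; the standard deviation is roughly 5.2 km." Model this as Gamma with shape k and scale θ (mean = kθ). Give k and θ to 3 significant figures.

k ≈ 1.07, θ ≈ 5.04

For Gamma(k, scale θ): mean = kθ, variance = kθ², so CV = 1/√k.
CV = SD/mean = 5.2/5.37 = 0.9683, hence k = 1/CV² = 1.07.
Then θ = mean/k = 5.37/1.07 = 5.04.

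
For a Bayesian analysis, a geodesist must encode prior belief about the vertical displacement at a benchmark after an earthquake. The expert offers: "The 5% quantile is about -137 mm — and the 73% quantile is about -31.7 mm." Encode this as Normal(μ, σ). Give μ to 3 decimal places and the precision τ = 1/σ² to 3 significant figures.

μ = -60.282, τ = 0.00046

For Normal(μ,σ), the p-quantile is μ + z_p·σ. Here z_{0.05} = -1.645, z_{0.73} = 0.6128.
So -137 = μ − 1.645σ and -31.7 = μ + 0.6128σ.
Subtracting: σ = (-31.7 − -137)/(0.6128 − (-1.645)) = 46.641.
Then μ = -137 − (-1.645)·46.641 = -60.282.
Precision τ = 1/σ² = 1/46.64² = 0.00046.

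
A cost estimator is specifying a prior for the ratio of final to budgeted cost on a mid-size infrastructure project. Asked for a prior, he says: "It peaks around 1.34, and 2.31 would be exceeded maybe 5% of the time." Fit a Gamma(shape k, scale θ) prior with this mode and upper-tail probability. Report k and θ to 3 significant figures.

k ≈ 10.4, θ ≈ 0.142

Gamma(k,θ) with k>1 has mode (k−1)θ, so θ = 1.34/(k−1).
Need P(X < 2.31) = 0.95 with θ tied to k this way. Start at k = 2, θ = 1.34: P(X<2.31) ≈ 0.514.
Too low — raise k to concentrate. Iterating converges to k ≈ 10.4.
Then θ = 1.34/(10.4−1) ≈ 0.142.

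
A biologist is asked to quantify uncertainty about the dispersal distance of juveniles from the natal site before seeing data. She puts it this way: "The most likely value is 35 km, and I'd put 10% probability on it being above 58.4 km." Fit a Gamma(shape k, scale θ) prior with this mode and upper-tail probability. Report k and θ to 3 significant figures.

k ≈ 8.21, θ ≈ 4.86

Gamma(k,θ) with k>1 has mode (k−1)θ, so θ = 35/(k−1).
Need P(X < 58.4) = 0.9 with θ tied to k this way. Start at k = 2, θ = 35: P(X<58.4) ≈ 0.497.
Too low — raise k to concentrate. Iterating converges to k ≈ 8.21.
Then θ = 35/(8.21−1) ≈ 4.86.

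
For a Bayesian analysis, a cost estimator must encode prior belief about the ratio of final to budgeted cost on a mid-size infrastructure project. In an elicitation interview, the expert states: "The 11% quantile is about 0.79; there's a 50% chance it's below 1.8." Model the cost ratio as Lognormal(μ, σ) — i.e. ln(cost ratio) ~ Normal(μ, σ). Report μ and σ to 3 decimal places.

If T ~ Lognormal(μ,σ) then ln T ~ Normal(μ,σ), so the p-quantile of ln T is μ + z_p·σ.
ln(0.79) = -0.2357 and ln(1.8) = 0.5878; z_{0.11} = -1.227, z_{0.5} = 0.
σ = (0.5878 − -0.2357)/(0 − (-1.227)) = 0.671.
μ = -0.2357 − (-1.227)·0.671 = 0.588.

μ ≈ 0.588, σ ≈ 0.671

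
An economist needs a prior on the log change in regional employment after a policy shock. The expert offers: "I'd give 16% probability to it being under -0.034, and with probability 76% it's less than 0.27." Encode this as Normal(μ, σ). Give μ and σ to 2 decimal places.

μ = 0.14, σ = 0.18

The p-quantile of Normal(μ,σ) is μ + z_p·σ, with z_{0.16} = -0.9945 and z_{0.76} = 0.7063.
Eliminate σ: μ = (z₂·x₁ − z₁·x₂)/(z₂ − z₁) = (0.7063·-0.034 − (-0.9945)·0.27)/1.701 = 0.14.
Then σ = (x₂ − x₁)/(z₂ − z₁) = (0.27 − -0.034)/1.701 = 0.18.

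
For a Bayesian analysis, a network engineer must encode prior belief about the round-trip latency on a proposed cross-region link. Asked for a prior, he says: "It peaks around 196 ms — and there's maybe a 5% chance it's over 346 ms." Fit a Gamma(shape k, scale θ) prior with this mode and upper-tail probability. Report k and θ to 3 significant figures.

Gamma(k,θ) with k>1 has mode (k−1)θ, so θ = 196/(k−1).
Need P(X < 346) = 0.95 with θ tied to k this way. Start at k = 2, θ = 196: P(X<346) ≈ 0.527.
Too low — raise k to concentrate. Iterating converges to k ≈ 9.63.
Then θ = 196/(9.63−1) ≈ 22.7.

k ≈ 9.63, θ ≈ 22.7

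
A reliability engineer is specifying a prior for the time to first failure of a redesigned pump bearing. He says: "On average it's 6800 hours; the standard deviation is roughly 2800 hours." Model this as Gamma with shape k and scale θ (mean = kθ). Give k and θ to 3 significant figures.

k ≈ 5.9, θ ≈ 1150

For Gamma(k, scale θ): mean = kθ, variance = kθ², so CV = 1/√k.
CV = SD/mean = 2800/6800 = 0.4118, hence k = 1/CV² = 5.9.
Then θ = mean/k = 6800/5.9 = 1150.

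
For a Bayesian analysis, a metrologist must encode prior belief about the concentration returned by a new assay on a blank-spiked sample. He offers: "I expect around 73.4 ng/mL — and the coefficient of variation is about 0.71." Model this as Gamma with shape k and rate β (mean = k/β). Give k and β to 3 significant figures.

For Gamma(k, rate β): mean = k/β, variance = k/β², so CV = 1/√k.
CV = 0.71, hence k = 1/CV² = 1.98.
Then β = k/mean = 1.98/73.4 = 0.027.

k ≈ 1.98, β ≈ 0.027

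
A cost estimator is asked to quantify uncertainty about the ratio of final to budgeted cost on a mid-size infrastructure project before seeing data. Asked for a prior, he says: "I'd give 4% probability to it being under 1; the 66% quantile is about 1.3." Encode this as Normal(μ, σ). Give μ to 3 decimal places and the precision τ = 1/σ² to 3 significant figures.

μ = 1.243, τ = 52

For Normal(μ,σ), the p-quantile is μ + z_p·σ. Here z_{0.04} = -1.751, z_{0.66} = 0.4125.
So 1 = μ − 1.751σ and 1.3 = μ + 0.4125σ.
Subtracting: σ = (1.3 − 1)/(0.4125 − (-1.751)) = 0.139.
Then μ = 1 − (-1.751)·0.139 = 1.243.
Precision τ = 1/σ² = 1/0.1387² = 52.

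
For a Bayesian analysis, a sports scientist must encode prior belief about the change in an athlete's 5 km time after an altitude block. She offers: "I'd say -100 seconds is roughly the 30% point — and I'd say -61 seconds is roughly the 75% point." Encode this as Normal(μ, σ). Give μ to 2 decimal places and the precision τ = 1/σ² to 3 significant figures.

For Normal(μ,σ), the p-quantile is μ + z_p·σ. Here z_{0.3} = -0.5244, z_{0.75} = 0.6745.
So -100 = μ − 0.5244σ and -61 = μ + 0.6745σ.
Subtracting: σ = (-61 − -100)/(0.6745 − (-0.5244)) = 32.53.
Then μ = -100 − (-0.5244)·32.53 = -82.94.
Precision τ = 1/σ² = 1/32.53² = 0.000945.

μ = -82.94, τ = 0.000945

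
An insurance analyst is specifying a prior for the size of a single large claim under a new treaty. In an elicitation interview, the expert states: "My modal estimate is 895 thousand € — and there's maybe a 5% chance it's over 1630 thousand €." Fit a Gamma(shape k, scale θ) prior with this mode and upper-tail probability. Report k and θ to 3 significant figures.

k ≈ 8.75, θ ≈ 115

Gamma(k,θ) with k>1 has mode (k−1)θ, so θ = 895/(k−1).
Need P(X < 1630) = 0.95 with θ tied to k this way. Start at k = 2, θ = 895: P(X<1630) ≈ 0.543.
Too low — raise k to concentrate. Iterating converges to k ≈ 8.75.
Then θ = 895/(8.75−1) ≈ 115.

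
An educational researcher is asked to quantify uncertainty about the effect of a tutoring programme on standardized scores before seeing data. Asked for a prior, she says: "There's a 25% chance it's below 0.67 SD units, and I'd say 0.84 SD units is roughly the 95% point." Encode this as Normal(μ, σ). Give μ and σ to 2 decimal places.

μ = 0.72, σ = 0.07

For Normal(μ,σ), the p-quantile is μ + z_p·σ. Here z_{0.25} = -0.6745, z_{0.95} = 1.645.
So 0.67 = μ − 0.6745σ and 0.84 = μ + 1.645σ.
Subtracting: σ = (0.84 − 0.67)/(1.645 − (-0.6745)) = 0.07.
Then μ = 0.67 − (-0.6745)·0.07 = 0.72.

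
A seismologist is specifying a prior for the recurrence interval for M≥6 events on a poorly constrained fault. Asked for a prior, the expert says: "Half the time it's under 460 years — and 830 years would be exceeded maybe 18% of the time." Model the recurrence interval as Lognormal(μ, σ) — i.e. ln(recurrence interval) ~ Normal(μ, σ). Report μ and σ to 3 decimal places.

If T ~ Lognormal(μ,σ) then ln T ~ Normal(μ,σ), so the p-quantile of ln T is μ + z_p·σ.
ln(460) = 6.131 and ln(830) = 6.721; z_{0.5} = 0, z_{0.82} = 0.9154.
σ = (6.721 − 6.131)/(0.9154 − (0)) = 0.645.
μ = 6.131 − (0)·0.645 = 6.131.

μ ≈ 6.131, σ ≈ 0.645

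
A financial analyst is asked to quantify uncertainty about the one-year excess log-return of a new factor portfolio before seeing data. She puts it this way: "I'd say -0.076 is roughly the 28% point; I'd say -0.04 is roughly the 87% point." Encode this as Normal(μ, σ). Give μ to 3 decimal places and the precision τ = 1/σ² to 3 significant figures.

μ = -0.064, τ = 2250

The p-quantile of Normal(μ,σ) is μ + z_p·σ, with z_{0.28} = -0.5828 and z_{0.87} = 1.126.
Eliminate σ: μ = (z₂·x₁ − z₁·x₂)/(z₂ − z₁) = (1.126·-0.076 − (-0.5828)·-0.04)/1.709 = -0.064.
Then σ = (x₂ − x₁)/(z₂ − z₁) = (-0.04 − -0.076)/1.709 = 0.021.
Precision τ = 1/σ² = 1/0.02106² = 2250.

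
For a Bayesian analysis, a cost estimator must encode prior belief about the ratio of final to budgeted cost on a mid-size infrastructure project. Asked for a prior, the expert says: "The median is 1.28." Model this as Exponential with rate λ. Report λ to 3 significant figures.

λ ≈ 0.542

Exponential median = ln 2 / λ, so λ = ln 2 / 1.28 = 0.542.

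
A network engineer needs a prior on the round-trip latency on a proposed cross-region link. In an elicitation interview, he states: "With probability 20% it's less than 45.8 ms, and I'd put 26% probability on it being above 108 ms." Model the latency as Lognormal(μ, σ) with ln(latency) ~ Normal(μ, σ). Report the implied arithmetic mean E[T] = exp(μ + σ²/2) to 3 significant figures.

E[T] ≈ 88 ms

If T ~ Lognormal(μ,σ) then ln T ~ Normal(μ,σ), so the p-quantile of ln T is μ + z_p·σ.
ln(45.8) = 3.824 and ln(108) = 4.682; z_{0.2} = -0.8416, z_{0.74} = 0.6433.
σ = (4.682 − 3.824)/(0.6433 − (-0.8416)) = 0.578.
μ = 3.824 − (-0.8416)·0.578 = 4.310.
E[T] = exp(μ + σ²/2) = exp(4.310 + 0.1669) = 88 ms.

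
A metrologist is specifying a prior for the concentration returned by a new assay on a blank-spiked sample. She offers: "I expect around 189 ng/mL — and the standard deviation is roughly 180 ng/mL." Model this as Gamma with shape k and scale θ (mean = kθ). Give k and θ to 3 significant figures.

For Gamma(k, scale θ): mean = kθ, variance = kθ², so CV = 1/√k.
CV = SD/mean = 180/189 = 0.9524, hence k = 1/CV² = 1.1.
Then θ = mean/k = 189/1.1 = 171.

k ≈ 1.1, θ ≈ 171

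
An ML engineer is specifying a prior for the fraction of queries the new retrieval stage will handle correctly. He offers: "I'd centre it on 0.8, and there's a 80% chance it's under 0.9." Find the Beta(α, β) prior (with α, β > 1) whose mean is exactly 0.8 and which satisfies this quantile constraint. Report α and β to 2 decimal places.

With mean 0.8 fixed, write α = 0.8s, β = 0.2s where s = α+β.
Need P(θ < 0.9) = 0.8 under Beta(0.8s, 0.2s). Normal approximation: (q−m)/√(m(1−m)/s) ≈ z_{0.8} = 0.842, so s ≈ 0.8·0.2·(0.842)²/(0.9−0.8)² = 11.3.
At s = 11.3: P(θ<0.9) ≈ 0.796. Adjusting to match 0.8 gives s ≈ 11.61.
So α = 0.8·11.61 ≈ 9.29, β = 0.2·11.61 ≈ 2.32.

α ≈ 9.29, β ≈ 2.32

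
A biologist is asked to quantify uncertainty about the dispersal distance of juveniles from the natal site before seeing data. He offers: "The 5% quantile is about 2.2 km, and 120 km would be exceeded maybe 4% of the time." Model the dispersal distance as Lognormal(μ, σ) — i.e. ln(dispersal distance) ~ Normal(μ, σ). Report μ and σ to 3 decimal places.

μ ≈ 2.726, σ ≈ 1.178

If T ~ Lognormal(μ,σ) then ln T ~ Normal(μ,σ), so the p-quantile of ln T is μ + z_p·σ.
ln(2.2) = 0.7885 and ln(120) = 4.787; z_{0.05} = -1.645, z_{0.96} = 1.751.
σ = (4.787 − 0.7885)/(1.751 − (-1.645)) = 1.178.
μ = 0.7885 − (-1.645)·1.178 = 2.726.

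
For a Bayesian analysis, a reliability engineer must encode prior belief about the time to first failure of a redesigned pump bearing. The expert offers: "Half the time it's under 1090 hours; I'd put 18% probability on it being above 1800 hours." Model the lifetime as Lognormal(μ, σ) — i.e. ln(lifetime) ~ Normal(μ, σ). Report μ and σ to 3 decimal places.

If T ~ Lognormal(μ,σ) then ln T ~ Normal(μ,σ), so the p-quantile of ln T is μ + z_p·σ.
ln(1090) = 6.994 and ln(1800) = 7.496; z_{0.5} = 0, z_{0.82} = 0.9154.
σ = (7.496 − 6.994)/(0.9154 − (0)) = 0.548.
μ = 6.994 − (0)·0.548 = 6.994.

μ ≈ 6.994, σ ≈ 0.548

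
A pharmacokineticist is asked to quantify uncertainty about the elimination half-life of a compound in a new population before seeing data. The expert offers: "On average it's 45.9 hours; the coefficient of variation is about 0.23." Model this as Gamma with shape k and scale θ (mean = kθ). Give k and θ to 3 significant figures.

For Gamma(k, scale θ): mean = kθ, variance = kθ², so CV = 1/√k.
CV = 0.23, hence k = 1/CV² = 18.9.
Then θ = mean/k = 45.9/18.9 = 2.43.

k ≈ 18.9, θ ≈ 2.43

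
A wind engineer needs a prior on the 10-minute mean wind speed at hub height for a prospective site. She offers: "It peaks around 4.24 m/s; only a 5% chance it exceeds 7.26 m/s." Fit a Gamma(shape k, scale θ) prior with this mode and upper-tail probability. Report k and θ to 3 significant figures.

k ≈ 10.7, θ ≈ 0.439

Gamma(k,θ) with k>1 has mode (k−1)θ, so θ = 4.24/(k−1).
Need P(X < 7.26) = 0.95 with θ tied to k this way. Start at k = 2, θ = 4.24: P(X<7.26) ≈ 0.511.
Too low — raise k to concentrate. Iterating converges to k ≈ 10.7.
Then θ = 4.24/(10.7−1) ≈ 0.439.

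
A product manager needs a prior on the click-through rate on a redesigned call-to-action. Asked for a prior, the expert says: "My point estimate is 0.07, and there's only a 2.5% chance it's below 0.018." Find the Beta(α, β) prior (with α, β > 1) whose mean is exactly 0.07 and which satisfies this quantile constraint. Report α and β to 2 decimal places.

With mean 0.07 fixed, write α = 0.07s, β = 0.93s where s = α+β.
Need P(θ < 0.018) = 0.025 under Beta(0.07s, 0.93s). Normal approximation: (q−m)/√(m(1−m)/s) ≈ z_{0.025} = -1.96, so s ≈ 0.07·0.93·(-1.96)²/(0.018−0.07)² = 92.5.
At s = 92.5: P(θ<0.018) ≈ 0.003. Adjusting to match 0.025 gives s ≈ 51.40.
So α = 0.07·51.40 ≈ 3.60, β = 0.93·51.40 ≈ 47.81.

α ≈ 3.60, β ≈ 47.81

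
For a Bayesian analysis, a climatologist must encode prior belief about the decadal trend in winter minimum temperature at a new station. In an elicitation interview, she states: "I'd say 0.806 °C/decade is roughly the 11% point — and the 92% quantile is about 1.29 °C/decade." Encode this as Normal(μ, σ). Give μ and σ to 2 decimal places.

μ = 1.03, σ = 0.18

For Normal(μ,σ), the p-quantile is μ + z_p·σ. Here z_{0.11} = -1.227, z_{0.92} = 1.405.
So 0.806 = μ − 1.227σ and 1.29 = μ + 1.405σ.
Subtracting: σ = (1.29 − 0.806)/(1.405 − (-1.227)) = 0.18.
Then μ = 0.806 − (-1.227)·0.18 = 1.03.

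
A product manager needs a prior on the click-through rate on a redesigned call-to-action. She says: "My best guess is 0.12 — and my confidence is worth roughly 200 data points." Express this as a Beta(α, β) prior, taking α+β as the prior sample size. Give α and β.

Under the effective-sample-size interpretation, Beta(α, β) has prior mean α/(α+β) and prior sample size α+β.
So α+β = 200 and α/(α+β) = 0.12, giving α = 0.12·200 = 24 and β = 200 − 24 = 176.

α = 24, β = 176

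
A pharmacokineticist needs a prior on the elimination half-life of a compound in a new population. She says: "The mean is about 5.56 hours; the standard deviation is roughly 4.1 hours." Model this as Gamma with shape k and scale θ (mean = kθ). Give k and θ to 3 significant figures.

For Gamma(k, scale θ): mean = kθ, variance = kθ², so CV = 1/√k.
CV = SD/mean = 4.1/5.56 = 0.7374, hence k = 1/CV² = 1.84.
Then θ = mean/k = 5.56/1.84 = 3.02.

k ≈ 1.84, θ ≈ 3.02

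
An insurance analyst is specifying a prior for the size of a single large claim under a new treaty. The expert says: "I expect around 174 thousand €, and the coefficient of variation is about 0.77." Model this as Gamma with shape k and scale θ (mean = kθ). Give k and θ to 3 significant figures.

k ≈ 1.69, θ ≈ 103

For Gamma(k, scale θ): mean = kθ, variance = kθ², so CV = 1/√k.
CV = 0.77, hence k = 1/CV² = 1.69.
Then θ = mean/k = 174/1.69 = 103.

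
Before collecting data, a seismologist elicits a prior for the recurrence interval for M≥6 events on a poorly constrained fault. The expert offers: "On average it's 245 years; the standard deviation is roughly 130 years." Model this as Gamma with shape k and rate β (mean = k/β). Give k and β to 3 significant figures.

k ≈ 3.55, β ≈ 0.0145

For Gamma(k, rate β): mean = k/β, variance = k/β², so CV = 1/√k.
CV = SD/mean = 130/245 = 0.5306, hence k = 1/CV² = 3.55.
Then β = k/mean = 3.55/245 = 0.0145.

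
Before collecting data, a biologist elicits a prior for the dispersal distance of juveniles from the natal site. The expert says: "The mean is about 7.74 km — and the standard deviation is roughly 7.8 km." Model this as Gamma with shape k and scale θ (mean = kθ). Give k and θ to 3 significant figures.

For Gamma(k, scale θ): mean = kθ, variance = kθ², so CV = 1/√k.
CV = SD/mean = 7.8/7.74 = 1.008, hence k = 1/CV² = 0.985.
Then θ = mean/k = 7.74/0.985 = 7.86.

k ≈ 0.985, θ ≈ 7.86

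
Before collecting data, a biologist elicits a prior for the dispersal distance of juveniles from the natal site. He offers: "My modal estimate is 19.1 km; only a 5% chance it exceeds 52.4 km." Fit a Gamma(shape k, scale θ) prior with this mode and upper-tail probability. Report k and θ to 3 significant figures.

k ≈ 3.64, θ ≈ 7.25

Gamma(k,θ) with k>1 has mode (k−1)θ, so θ = 19.1/(k−1).
Need P(X < 52.4) = 0.95 with θ tied to k this way. Start at k = 2, θ = 19.1: P(X<52.4) ≈ 0.759.
Too low — raise k to concentrate. Iterating converges to k ≈ 3.64.
Then θ = 19.1/(3.64−1) ≈ 7.25.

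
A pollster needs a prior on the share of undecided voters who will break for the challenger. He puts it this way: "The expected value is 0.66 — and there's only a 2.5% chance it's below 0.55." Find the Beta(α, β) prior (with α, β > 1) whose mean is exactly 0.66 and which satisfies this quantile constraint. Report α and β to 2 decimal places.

α ≈ 49.66, β ≈ 25.58

With mean 0.66 fixed, write α = 0.66s, β = 0.34s where s = α+β.
Need P(θ < 0.55) = 0.025 under Beta(0.66s, 0.34s). Normal approximation: (q−m)/√(m(1−m)/s) ≈ z_{0.025} = -1.96, so s ≈ 0.66·0.34·(-1.96)²/(0.55−0.66)² = 71.2.
At s = 71.2: P(θ<0.55) ≈ 0.028. Adjusting to match 0.025 gives s ≈ 75.24.
So α = 0.66·75.24 ≈ 49.66, β = 0.34·75.24 ≈ 25.58.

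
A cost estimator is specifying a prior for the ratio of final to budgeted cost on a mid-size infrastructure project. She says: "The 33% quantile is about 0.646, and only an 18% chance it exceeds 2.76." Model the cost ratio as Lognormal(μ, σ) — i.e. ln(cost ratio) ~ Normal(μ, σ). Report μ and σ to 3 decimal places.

μ ≈ 0.034, σ ≈ 1.072

If T ~ Lognormal(μ,σ) then ln T ~ Normal(μ,σ), so the p-quantile of ln T is μ + z_p·σ.
ln(0.646) = -0.437 and ln(2.76) = 1.015; z_{0.33} = -0.4399, z_{0.82} = 0.9154.
σ = (1.015 − -0.437)/(0.9154 − (-0.4399)) = 1.072.
μ = -0.437 − (-0.4399)·1.072 = 0.034.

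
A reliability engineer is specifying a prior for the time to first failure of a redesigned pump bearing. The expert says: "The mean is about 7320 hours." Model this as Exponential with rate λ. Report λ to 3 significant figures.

Exponential mean = 1/λ, so λ = 1/7320.0 = 0.000137.

λ ≈ 0.000137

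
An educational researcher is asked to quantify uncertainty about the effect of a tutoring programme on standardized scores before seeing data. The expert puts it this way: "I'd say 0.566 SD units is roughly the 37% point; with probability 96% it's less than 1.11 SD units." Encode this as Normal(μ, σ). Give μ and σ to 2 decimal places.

μ = 0.65, σ = 0.26

For Normal(μ,σ), the p-quantile is μ + z_p·σ. Here z_{0.37} = -0.3319, z_{0.96} = 1.751.
So 0.566 = μ − 0.3319σ and 1.11 = μ + 1.751σ.
Subtracting: σ = (1.11 − 0.566)/(1.751 − (-0.3319)) = 0.26.
Then μ = 0.566 − (-0.3319)·0.26 = 0.65.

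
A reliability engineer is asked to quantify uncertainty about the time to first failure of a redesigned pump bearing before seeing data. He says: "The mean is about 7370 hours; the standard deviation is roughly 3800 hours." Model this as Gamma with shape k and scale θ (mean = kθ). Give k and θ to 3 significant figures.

For Gamma(k, scale θ): mean = kθ, variance = kθ², so CV = 1/√k.
CV = SD/mean = 3800/7370 = 0.5156, hence k = 1/CV² = 3.76.
Then θ = mean/k = 7370/3.76 = 1960.

k ≈ 3.76, θ ≈ 1960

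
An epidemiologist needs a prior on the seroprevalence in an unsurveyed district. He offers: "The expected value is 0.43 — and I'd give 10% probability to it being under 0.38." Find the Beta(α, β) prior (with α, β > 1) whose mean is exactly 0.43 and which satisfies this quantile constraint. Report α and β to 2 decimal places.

α ≈ 68.57, β ≈ 90.89

With mean 0.43 fixed, write α = 0.43s, β = 0.57s where s = α+β.
Need P(θ < 0.38) = 0.1 under Beta(0.43s, 0.57s). Normal approximation: (q−m)/√(m(1−m)/s) ≈ z_{0.1} = -1.28, so s ≈ 0.43·0.57·(-1.28)²/(0.38−0.43)² = 161.0.
At s = 161.0: P(θ<0.38) ≈ 0.099. Adjusting to match 0.1 gives s ≈ 159.46.
So α = 0.43·159.46 ≈ 68.57, β = 0.57·159.46 ≈ 90.89.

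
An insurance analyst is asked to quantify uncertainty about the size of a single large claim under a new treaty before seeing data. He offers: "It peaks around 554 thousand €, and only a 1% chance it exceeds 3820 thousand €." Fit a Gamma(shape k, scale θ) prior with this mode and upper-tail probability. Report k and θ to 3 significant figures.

Gamma(k,θ) with k>1 has mode (k−1)θ, so θ = 554/(k−1).
Need P(X < 3820) = 0.99 with θ tied to k this way. Start at k = 2, θ = 554: P(X<3820) ≈ 0.992.
Too high — lower k to spread out. Iterating converges to k ≈ 1.95.
Then θ = 554/(1.95−1) ≈ 584.

k ≈ 1.95, θ ≈ 584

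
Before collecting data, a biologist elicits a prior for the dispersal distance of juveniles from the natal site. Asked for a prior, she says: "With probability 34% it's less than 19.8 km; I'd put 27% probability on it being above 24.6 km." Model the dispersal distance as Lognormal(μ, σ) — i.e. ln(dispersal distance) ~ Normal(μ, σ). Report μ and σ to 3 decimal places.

If T ~ Lognormal(μ,σ) then ln T ~ Normal(μ,σ), so the p-quantile of ln T is μ + z_p·σ.
ln(19.8) = 2.986 and ln(24.6) = 3.203; z_{0.34} = -0.4125, z_{0.73} = 0.6128.
σ = (3.203 − 2.986)/(0.6128 − (-0.4125)) = 0.212.
μ = 2.986 − (-0.4125)·0.212 = 3.073.

μ ≈ 3.073, σ ≈ 0.212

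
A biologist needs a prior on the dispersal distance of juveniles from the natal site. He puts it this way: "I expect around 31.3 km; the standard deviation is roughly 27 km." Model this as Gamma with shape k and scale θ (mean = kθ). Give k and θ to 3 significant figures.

For Gamma(k, scale θ): mean = kθ, variance = kθ², so CV = 1/√k.
CV = SD/mean = 27/31.3 = 0.8626, hence k = 1/CV² = 1.34.
Then θ = mean/k = 31.3/1.34 = 23.3.

k ≈ 1.34, θ ≈ 23.3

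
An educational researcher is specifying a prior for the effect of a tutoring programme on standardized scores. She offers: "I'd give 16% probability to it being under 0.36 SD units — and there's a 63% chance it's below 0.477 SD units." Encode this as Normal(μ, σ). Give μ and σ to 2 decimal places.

μ = 0.45, σ = 0.09

For Normal(μ,σ), the p-quantile is μ + z_p·σ. Here z_{0.16} = -0.9945, z_{0.63} = 0.3319.
So 0.36 = μ − 0.9945σ and 0.477 = μ + 0.3319σ.
Subtracting: σ = (0.477 − 0.36)/(0.3319 − (-0.9945)) = 0.09.
Then μ = 0.36 − (-0.9945)·0.09 = 0.45.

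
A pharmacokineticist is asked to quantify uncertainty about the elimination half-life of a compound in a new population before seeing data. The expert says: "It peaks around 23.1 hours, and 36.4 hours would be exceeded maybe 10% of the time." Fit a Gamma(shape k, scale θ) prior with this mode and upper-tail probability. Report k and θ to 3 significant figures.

k ≈ 10.1, θ ≈ 2.55

Gamma(k,θ) with k>1 has mode (k−1)θ, so θ = 23.1/(k−1).
Need P(X < 36.4) = 0.9 with θ tied to k this way. Start at k = 2, θ = 23.1: P(X<36.4) ≈ 0.467.
Too low — raise k to concentrate. Iterating converges to k ≈ 10.1.
Then θ = 23.1/(10.1−1) ≈ 2.55.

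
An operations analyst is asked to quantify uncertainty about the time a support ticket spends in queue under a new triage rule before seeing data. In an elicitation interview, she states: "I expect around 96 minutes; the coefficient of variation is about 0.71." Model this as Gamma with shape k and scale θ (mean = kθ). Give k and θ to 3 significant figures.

For Gamma(k, scale θ): mean = kθ, variance = kθ², so CV = 1/√k.
CV = 0.71, hence k = 1/CV² = 1.98.
Then θ = mean/k = 96/1.98 = 48.4.

k ≈ 1.98, θ ≈ 48.4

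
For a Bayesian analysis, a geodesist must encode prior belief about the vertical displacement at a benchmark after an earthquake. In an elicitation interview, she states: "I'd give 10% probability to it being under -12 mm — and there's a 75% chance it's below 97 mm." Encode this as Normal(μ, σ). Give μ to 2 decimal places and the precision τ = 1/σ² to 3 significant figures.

μ = 59.41, τ = 0.000322

For Normal(μ,σ), the p-quantile is μ + z_p·σ. Here z_{0.1} = -1.282, z_{0.75} = 0.6745.
So -12 = μ − 1.282σ and 97 = μ + 0.6745σ.
Subtracting: σ = (97 − -12)/(0.6745 − (-1.282)) = 55.72.
Then μ = -12 − (-1.282)·55.72 = 59.41.
Precision τ = 1/σ² = 1/55.72² = 0.000322.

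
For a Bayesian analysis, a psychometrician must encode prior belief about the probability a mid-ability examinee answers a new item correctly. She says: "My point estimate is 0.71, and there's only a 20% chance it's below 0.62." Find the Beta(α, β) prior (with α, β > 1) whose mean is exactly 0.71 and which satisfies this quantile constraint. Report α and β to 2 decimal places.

α ≈ 12.05, β ≈ 4.92

With mean 0.71 fixed, write α = 0.71s, β = 0.29s where s = α+β.
Need P(θ < 0.62) = 0.2 under Beta(0.71s, 0.29s). Normal approximation: (q−m)/√(m(1−m)/s) ≈ z_{0.2} = -0.842, so s ≈ 0.71·0.29·(-0.842)²/(0.62−0.71)² = 18.0.
At s = 18.0: P(θ<0.62) ≈ 0.194. Adjusting to match 0.2 gives s ≈ 16.98.
So α = 0.71·16.98 ≈ 12.05, β = 0.29·16.98 ≈ 4.92.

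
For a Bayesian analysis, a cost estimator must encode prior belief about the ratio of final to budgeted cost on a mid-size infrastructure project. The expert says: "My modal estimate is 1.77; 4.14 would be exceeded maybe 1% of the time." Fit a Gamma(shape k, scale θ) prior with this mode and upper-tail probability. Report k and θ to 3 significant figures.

k ≈ 7.59, θ ≈ 0.268

Gamma(k,θ) with k>1 has mode (k−1)θ, so θ = 1.77/(k−1).
Need P(X < 4.14) = 0.99 with θ tied to k this way. Start at k = 2, θ = 1.77: P(X<4.14) ≈ 0.678.
Too low — raise k to concentrate. Iterating converges to k ≈ 7.59.
Then θ = 1.77/(7.59−1) ≈ 0.268.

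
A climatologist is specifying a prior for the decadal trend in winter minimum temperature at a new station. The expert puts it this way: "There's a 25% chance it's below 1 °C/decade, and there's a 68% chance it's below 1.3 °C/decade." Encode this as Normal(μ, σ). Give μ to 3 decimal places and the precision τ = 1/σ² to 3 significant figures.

μ = 1.177, τ = 14.5

For Normal(μ,σ), the p-quantile is μ + z_p·σ. Here z_{0.25} = -0.6745, z_{0.68} = 0.4677.
So 1 = μ − 0.6745σ and 1.3 = μ + 0.4677σ.
Subtracting: σ = (1.3 − 1)/(0.4677 − (-0.6745)) = 0.263.
Then μ = 1 − (-0.6745)·0.263 = 1.177.
Precision τ = 1/σ² = 1/0.2627² = 14.5.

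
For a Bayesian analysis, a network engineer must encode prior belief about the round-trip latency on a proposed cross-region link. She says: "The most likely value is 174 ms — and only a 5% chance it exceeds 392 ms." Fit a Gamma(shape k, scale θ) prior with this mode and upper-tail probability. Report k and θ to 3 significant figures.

Gamma(k,θ) with k>1 has mode (k−1)θ, so θ = 174/(k−1).
Need P(X < 392) = 0.95 with θ tied to k this way. Start at k = 2, θ = 174: P(X<392) ≈ 0.658.
Too low — raise k to concentrate. Iterating converges to k ≈ 5.16.
Then θ = 174/(5.16−1) ≈ 41.8.

k ≈ 5.16, θ ≈ 41.8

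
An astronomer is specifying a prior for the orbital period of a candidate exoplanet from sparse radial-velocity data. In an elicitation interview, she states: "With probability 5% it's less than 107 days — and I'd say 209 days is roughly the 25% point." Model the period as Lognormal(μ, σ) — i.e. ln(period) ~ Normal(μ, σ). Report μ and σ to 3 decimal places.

μ ≈ 5.808, σ ≈ 0.690

If T ~ Lognormal(μ,σ) then ln T ~ Normal(μ,σ), so the p-quantile of ln T is μ + z_p·σ.
ln(107) = 4.673 and ln(209) = 5.342; z_{0.05} = -1.645, z_{0.25} = -0.6745.
σ = (5.342 − 4.673)/(-0.6745 − (-1.645)) = 0.690.
μ = 4.673 − (-1.645)·0.690 = 5.808.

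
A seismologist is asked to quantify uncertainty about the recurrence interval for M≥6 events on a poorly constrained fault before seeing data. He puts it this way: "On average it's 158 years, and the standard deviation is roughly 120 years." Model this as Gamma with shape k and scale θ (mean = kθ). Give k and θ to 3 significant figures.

k ≈ 1.73, θ ≈ 91.1

For Gamma(k, scale θ): mean = kθ, variance = kθ², so CV = 1/√k.
CV = SD/mean = 120/158 = 0.7595, hence k = 1/CV² = 1.73.
Then θ = mean/k = 158/1.73 = 91.1.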